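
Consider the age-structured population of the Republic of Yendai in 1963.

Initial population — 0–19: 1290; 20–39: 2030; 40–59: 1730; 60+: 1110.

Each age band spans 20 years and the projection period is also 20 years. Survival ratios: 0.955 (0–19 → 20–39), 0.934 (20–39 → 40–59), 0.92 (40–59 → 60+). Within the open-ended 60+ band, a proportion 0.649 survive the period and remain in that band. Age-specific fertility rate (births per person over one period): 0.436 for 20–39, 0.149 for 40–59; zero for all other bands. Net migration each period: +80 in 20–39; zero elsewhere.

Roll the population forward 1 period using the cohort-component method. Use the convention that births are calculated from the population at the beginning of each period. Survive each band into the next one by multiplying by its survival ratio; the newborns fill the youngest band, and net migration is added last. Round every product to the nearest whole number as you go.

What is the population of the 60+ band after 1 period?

Period 1:
Births: 2030 × 0.436 = 885 ; 1730 × 0.149 = 258 → 1143
20–39: 1290 × 0.955 = 1232
40–59: 2030 × 0.934 = 1896
60+: 1730 × 0.92 + 1110 × 0.649 = 1592 + 720 = 2312
Net migration: 20–39 + 80 → 1312
→ [1143, 1312, 1896, 2312]

2312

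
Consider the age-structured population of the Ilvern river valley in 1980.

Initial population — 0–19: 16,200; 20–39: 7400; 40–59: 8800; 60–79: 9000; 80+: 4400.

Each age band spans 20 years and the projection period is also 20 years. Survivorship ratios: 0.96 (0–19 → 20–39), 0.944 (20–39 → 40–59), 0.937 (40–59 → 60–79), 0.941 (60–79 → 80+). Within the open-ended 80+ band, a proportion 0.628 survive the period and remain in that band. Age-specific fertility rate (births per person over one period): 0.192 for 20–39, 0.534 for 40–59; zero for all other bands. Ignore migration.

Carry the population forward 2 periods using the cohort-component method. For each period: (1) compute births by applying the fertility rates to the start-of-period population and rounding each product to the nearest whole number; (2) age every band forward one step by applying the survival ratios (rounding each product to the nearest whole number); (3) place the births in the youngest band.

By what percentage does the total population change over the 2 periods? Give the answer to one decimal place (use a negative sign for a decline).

Numbering the bands 1..5 from youngest to oldest:
— Period 1 —
Births: 7400 * 0.192 = 1421 ; 8800 * 0.534 = 4699 — total 6120
Band 2: 16200 * 0.96 = 15552
Band 3: 7400 * 0.944 = 6986
Band 4: 8800 * 0.937 = 8246
Band 5: 9000 * 0.941 + 4400 * 0.628 = 8469 + 2763 = 11232
Giving 6120 / 15552 / 6986 / 8246 / 11232.
— Period 2 —
Births: 15552 * 0.192 = 2986 ; 6986 * 0.534 = 3731 — total 6717
Band 2: 6120 * 0.96 = 5875
Band 3: 15552 * 0.944 = 14681
Band 4: 6986 * 0.937 = 6546
Band 5: 8246 * 0.941 + 11232 * 0.628 = 7759 + 7054 = 14813
Giving 6717 / 5875 / 14681 / 6546 / 14813.
Total: 45800 → 48632; change = 2832; percentage change = 6.2%

6.2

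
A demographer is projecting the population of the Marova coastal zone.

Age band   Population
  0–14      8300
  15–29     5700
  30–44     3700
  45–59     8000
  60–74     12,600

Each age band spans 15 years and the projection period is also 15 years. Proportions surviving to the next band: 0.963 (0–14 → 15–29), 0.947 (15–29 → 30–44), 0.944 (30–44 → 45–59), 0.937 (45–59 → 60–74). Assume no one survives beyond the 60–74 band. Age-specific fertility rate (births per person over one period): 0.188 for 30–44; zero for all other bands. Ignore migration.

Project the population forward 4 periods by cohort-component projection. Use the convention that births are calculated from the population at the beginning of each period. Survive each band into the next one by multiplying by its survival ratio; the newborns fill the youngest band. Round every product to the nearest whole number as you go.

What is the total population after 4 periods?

Call the groups 1 to 5, youngest first.
After projecting period 1:
Births: 3700 * 0.188 = 696
Group 2: 8300 * 0.963 = 7993
Group 3: 5700 * 0.947 = 5398
Group 4: 3700 * 0.944 = 3493
Group 5: 8000 * 0.937 = 7496
End of period: [696, 7993, 5398, 3493, 7496]
After projecting period 2:
Births: 5398 * 0.188 = 1015
Group 2: 696 * 0.963 = 670
Group 3: 7993 * 0.947 = 7569
Group 4: 5398 * 0.944 = 5096
Group 5: 3493 * 0.937 = 3273
End of period: [1015, 670, 7569, 5096, 3273]
After projecting period 3:
Births: 7569 * 0.188 = 1423
Group 2: 1015 * 0.963 = 977
Group 3: 670 * 0.947 = 634
Group 4: 7569 * 0.944 = 7145
Group 5: 5096 * 0.937 = 4775
End of period: [1423, 977, 634, 7145, 4775]
After projecting period 4:
Births: 634 * 0.188 = 119
Group 2: 1423 * 0.963 = 1370
Group 3: 977 * 0.947 = 925
Group 4: 634 * 0.944 = 598
Group 5: 7145 * 0.937 = 6695
End of period: [119, 1370, 925, 598, 6695]
Total after period 4: 119 + 1370 + 925 + 598 + 6695 = 9707

9707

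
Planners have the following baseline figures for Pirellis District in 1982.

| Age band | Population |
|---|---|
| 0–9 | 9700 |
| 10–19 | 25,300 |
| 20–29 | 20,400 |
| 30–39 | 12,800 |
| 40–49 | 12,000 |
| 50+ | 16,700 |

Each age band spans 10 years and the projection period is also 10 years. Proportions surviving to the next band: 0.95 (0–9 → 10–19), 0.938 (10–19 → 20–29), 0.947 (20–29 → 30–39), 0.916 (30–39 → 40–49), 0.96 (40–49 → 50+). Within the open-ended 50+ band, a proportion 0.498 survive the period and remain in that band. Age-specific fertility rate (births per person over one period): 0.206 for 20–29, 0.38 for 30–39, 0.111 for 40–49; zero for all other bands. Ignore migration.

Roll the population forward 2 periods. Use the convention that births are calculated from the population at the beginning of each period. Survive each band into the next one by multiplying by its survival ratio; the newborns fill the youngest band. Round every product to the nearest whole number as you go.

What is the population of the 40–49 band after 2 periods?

(Groups numbered youngest = 1 to oldest = 6.)
[period 1]
Births: 20400 × 0.206 = 4202  |  12800 × 0.38 = 4864  |  12000 × 0.111 = 1332 → 10398
Group 2: 9700 × 0.95 = 9215
Group 3: 25300 × 0.938 = 23731
Group 4: 20400 × 0.947 = 19319
Group 5: 12800 × 0.916 = 11725
Group 6: 12000 × 0.96 + 16700 × 0.498 = 11520 + 8317 = 19837
Population now: 0–9=10398, 10–19=9215, 20–29=23731, 30–39=19319, 40–49=11725, 50+=19837
[period 2]
Births: 23731 × 0.206 = 4889  |  19319 × 0.38 = 7341  |  11725 × 0.111 = 1301 → 13531
Group 2: 10398 × 0.95 = 9878
Group 3: 9215 × 0.938 = 8644
Group 4: 23731 × 0.947 = 22473
Group 5: 19319 × 0.916 = 17696
Group 6: 11725 × 0.96 + 19837 × 0.498 = 11256 + 9879 = 21135
Population now: 0–9=13531, 10–19=9878, 20–29=8644, 30–39=22473, 40–49=17696, 50+=21135

17696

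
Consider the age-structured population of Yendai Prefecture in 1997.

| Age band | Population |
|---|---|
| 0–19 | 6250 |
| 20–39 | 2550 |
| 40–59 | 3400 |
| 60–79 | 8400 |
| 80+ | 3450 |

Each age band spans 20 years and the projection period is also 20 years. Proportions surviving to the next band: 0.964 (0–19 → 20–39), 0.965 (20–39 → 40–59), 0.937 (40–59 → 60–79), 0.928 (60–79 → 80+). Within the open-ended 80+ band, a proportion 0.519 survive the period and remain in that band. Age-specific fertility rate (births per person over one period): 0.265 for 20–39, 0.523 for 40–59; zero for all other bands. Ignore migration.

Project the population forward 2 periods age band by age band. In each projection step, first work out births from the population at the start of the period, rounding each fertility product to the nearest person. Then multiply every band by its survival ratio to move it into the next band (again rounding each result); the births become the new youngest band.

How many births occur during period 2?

2884

After projecting period 1:
Births: 2550 × 0.265 = 676 ; 3400 × 0.523 = 1778 — total 2454
20–39: 6250 × 0.964 = 6025
40–59: 2550 × 0.965 = 2461
60–79: 3400 × 0.937 = 3186
80+: 8400 × 0.928 + 3450 × 0.519 = 7795 + 1791 = 9586
Giving 2454 / 6025 / 2461 / 3186 / 9586.
After projecting period 2:
Births: 6025 × 0.265 = 1597 ; 2461 × 0.523 = 1287 — total 2884
20–39: 2454 × 0.964 = 2366
40–59: 6025 × 0.965 = 5814
60–79: 2461 × 0.937 = 2306
80+: 3186 × 0.928 + 9586 × 0.519 = 2957 + 4975 = 7932
Giving 2884 / 2366 / 5814 / 2306 / 7932.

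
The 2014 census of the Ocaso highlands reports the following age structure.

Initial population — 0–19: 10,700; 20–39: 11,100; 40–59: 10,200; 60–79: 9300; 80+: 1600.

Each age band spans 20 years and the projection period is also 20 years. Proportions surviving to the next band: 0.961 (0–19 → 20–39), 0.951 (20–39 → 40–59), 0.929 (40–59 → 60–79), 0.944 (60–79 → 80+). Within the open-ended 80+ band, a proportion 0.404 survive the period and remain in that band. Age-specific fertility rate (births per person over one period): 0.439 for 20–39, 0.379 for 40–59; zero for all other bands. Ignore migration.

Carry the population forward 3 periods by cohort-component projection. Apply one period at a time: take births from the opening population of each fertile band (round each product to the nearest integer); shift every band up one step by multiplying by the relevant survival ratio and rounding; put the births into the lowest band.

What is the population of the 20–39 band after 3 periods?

— Period 1 —
Births: 11100 × 0.439 = 4873, 10200 × 0.379 = 3866 — total 8739
20–39: 10700 × 0.961 = 10283
40–59: 11100 × 0.951 = 10556
60–79: 10200 × 0.929 = 9476
80+: 9300 × 0.944 + 1600 × 0.404 = 8779 + 646 = 9425
→ [8739, 10283, 10556, 9476, 9425]
— Period 2 —
Births: 10283 × 0.439 = 4514, 10556 × 0.379 = 4001 — total 8515
20–39: 8739 × 0.961 = 8398
40–59: 10283 × 0.951 = 9779
60–79: 10556 × 0.929 = 9807
80+: 9476 × 0.944 + 9425 × 0.404 = 8945 + 3808 = 12753
→ [8515, 8398, 9779, 9807, 12753]
— Period 3 —
Births: 8398 × 0.439 = 3687, 9779 × 0.379 = 3706 — total 7393
20–39: 8515 × 0.961 = 8183
40–59: 8398 × 0.951 = 7986
60–79: 9779 × 0.929 = 9085
80+: 9807 × 0.944 + 12753 × 0.404 = 9258 + 5152 = 14410
→ [7393, 8183, 7986, 9085, 14410]

8183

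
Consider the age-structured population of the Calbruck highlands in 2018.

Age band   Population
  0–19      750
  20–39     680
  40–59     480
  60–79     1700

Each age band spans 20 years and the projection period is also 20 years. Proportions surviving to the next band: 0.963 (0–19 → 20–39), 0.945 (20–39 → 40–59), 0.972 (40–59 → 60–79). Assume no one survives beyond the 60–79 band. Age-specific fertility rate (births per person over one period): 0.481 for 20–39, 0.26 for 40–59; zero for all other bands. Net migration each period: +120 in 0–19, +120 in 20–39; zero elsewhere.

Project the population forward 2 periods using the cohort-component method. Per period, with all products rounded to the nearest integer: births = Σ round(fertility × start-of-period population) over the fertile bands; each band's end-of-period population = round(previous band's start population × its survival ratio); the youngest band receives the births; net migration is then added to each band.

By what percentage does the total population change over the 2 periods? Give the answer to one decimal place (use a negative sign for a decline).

Let band 1 be 0–19 through band 4 = 60–79.
Period 1:
Births: 680 × 0.481 = 327, 480 × 0.26 = 125 — total 452
Band 2: 750 × 0.963 = 722
Band 3: 680 × 0.945 = 643
Band 4: 480 × 0.972 = 467
Net migration: Band 1 + 120 → 572; Band 2 + 120 → 842
Giving 572 / 842 / 643 / 467.
Period 2:
Births: 842 × 0.481 = 405, 643 × 0.26 = 167 — total 572
Band 2: 572 × 0.963 = 551
Band 3: 842 × 0.945 = 796
Band 4: 643 × 0.972 = 625
Net migration: Band 1 + 120 → 692; Band 2 + 120 → 671
Giving 692 / 671 / 796 / 625.
Total: 3610 → 2784; change = -826; percentage change = -22.9%

-22.9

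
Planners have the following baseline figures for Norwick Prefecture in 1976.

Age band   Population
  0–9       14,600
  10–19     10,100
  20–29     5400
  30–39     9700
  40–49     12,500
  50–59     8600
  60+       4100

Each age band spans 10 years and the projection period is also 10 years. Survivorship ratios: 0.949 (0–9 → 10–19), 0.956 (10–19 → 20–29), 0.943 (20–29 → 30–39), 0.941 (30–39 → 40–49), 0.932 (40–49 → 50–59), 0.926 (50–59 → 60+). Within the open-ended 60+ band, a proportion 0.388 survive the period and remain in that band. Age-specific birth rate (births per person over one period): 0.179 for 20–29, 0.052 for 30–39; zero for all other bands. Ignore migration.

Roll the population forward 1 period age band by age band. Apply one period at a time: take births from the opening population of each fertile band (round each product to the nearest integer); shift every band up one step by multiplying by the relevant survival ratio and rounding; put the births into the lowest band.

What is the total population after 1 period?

Period 1:
Births: 5400 × 0.179 = 967, 9700 × 0.052 = 504 → total 1471
10–19: 14600 × 0.949 = 13855
20–29: 10100 × 0.956 = 9656
30–39: 5400 × 0.943 = 5092
40–49: 9700 × 0.941 = 9128
50–59: 12500 × 0.932 = 11650
60+: 8600 × 0.926 + 4100 × 0.388 = 7964 + 1591 = 9555
Giving 1471 / 13855 / 9656 / 5092 / 9128 / 11650 / 9555.
Total after period 1: 1471 + 13855 + 9656 + 5092 + 9128 + 11650 + 9555 = 60407

60407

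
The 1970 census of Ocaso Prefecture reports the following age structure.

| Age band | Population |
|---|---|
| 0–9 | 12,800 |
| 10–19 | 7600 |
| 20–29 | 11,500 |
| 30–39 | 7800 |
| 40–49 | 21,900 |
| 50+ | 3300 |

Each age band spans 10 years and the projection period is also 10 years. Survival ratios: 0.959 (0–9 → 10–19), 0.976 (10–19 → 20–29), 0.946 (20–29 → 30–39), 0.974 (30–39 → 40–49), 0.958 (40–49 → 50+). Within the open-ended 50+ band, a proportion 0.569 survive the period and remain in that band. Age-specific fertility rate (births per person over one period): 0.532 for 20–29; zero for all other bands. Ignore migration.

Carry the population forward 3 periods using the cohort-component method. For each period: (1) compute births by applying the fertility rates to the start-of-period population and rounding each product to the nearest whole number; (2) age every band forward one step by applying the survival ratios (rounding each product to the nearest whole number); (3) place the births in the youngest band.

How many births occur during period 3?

Call the groups 1 to 6, youngest first.
Period 1.
Births: 11500 × 0.532 = 6118
Group 2: 12800 × 0.959 = 12275
Group 3: 7600 × 0.976 = 7418
Group 4: 11500 × 0.946 = 10879
Group 5: 7800 × 0.974 = 7597
Group 6: 21900 × 0.958 + 3300 × 0.569 = 20980 + 1878 = 22858
End of period: [6118, 12275, 7418, 10879, 7597, 22858]
Period 2.
Births: 7418 × 0.532 = 3946
Group 2: 6118 × 0.959 = 5867
Group 3: 12275 × 0.976 = 11980
Group 4: 7418 × 0.946 = 7017
Group 5: 10879 × 0.974 = 10596
Group 6: 7597 × 0.958 + 22858 × 0.569 = 7278 + 13006 = 20284
End of period: [3946, 5867, 11980, 7017, 10596, 20284]
Period 3.
Births: 11980 × 0.532 = 6373
Group 2: 3946 × 0.959 = 3784
Group 3: 5867 × 0.976 = 5726
Group 4: 11980 × 0.946 = 11333
Group 5: 7017 × 0.974 = 6835
Group 6: 10596 × 0.958 + 20284 × 0.569 = 10151 + 11542 = 21693
End of period: [6373, 3784, 5726, 11333, 6835, 21693]

6373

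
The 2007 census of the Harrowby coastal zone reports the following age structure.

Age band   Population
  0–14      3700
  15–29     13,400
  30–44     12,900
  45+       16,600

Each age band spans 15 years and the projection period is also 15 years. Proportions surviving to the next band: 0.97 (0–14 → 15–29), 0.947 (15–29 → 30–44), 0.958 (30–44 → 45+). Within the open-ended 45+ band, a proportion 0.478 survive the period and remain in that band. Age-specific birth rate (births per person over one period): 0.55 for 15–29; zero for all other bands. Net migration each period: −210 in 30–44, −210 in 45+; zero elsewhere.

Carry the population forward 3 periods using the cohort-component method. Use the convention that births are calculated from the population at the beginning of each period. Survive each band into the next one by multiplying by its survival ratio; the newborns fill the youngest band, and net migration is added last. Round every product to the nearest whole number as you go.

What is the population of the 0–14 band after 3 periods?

3932

Let band 1 be 0–14 through band 4 = 45+.
Period 1:
Births: 13400 * 0.55 = 7370
Band 2: 3700 * 0.97 = 3589
Band 3: 13400 * 0.947 = 12690
Band 4: 12900 * 0.958 + 16600 * 0.478 = 12358 + 7935 = 20293
Net migration: Band 3 − 210 → 12480; Band 4 − 210 → 20083
End of period: [7370, 3589, 12480, 20083]
Period 2:
Births: 3589 * 0.55 = 1974
Band 2: 7370 * 0.97 = 7149
Band 3: 3589 * 0.947 = 3399
Band 4: 12480 * 0.958 + 20083 * 0.478 = 11956 + 9600 = 21556
Net migration: Band 3 − 210 → 3189; Band 4 − 210 → 21346
End of period: [1974, 7149, 3189, 21346]
Period 3:
Births: 7149 * 0.55 = 3932
Band 2: 1974 * 0.97 = 1915
Band 3: 7149 * 0.947 = 6770
Band 4: 3189 * 0.958 + 21346 * 0.478 = 3055 + 10203 = 13258
Net migration: Band 3 − 210 → 6560; Band 4 − 210 → 13048
End of period: [3932, 1915, 6560, 13048]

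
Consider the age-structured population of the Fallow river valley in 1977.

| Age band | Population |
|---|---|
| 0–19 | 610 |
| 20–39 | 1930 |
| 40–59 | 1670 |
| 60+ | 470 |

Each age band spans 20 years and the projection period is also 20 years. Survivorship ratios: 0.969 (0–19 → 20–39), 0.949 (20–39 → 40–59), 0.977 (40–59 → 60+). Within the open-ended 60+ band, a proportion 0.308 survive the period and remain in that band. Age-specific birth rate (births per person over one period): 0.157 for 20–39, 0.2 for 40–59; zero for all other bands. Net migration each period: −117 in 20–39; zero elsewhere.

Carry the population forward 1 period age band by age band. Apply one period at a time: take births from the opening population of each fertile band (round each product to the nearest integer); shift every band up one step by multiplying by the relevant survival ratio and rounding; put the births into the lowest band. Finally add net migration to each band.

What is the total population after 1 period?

Call the bands 1 to 4, youngest first.
Period 1:
Births: 1930 × 0.157 = 303, 1670 × 0.2 = 334 ⇒ total 637
Band 2: 610 × 0.969 = 591
Band 3: 1930 × 0.949 = 1832
Band 4: 1670 × 0.977 + 470 × 0.308 = 1632 + 145 = 1777
Net migration: Band 2 − 117 → 474
Giving 637 / 474 / 1832 / 1777.
Total after period 1: 637 + 474 + 1832 + 1777 = 4720

4720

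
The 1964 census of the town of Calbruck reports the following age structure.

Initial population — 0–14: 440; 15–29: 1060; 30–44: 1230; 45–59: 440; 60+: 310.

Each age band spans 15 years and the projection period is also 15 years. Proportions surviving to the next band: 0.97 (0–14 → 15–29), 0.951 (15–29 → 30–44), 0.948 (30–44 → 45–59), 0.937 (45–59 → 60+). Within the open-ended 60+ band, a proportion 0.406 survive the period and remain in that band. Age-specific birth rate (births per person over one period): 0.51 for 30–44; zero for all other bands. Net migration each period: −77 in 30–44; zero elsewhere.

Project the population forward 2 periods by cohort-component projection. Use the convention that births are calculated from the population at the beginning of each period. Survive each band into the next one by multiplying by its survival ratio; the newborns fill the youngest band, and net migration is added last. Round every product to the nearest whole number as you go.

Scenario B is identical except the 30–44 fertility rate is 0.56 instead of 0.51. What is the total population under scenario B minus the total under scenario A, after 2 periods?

106

Call the groups 1 to 5, youngest first.
Period 1.
Births: 1230 × 0.51 = 627
Group 2: 440 × 0.97 = 427
Group 3: 1060 × 0.951 = 1008
Group 4: 1230 × 0.948 = 1166
Group 5: 440 × 0.937 + 310 × 0.406 = 412 + 126 = 538
Net migration: Group 3 − 77 → 931
End of period: [627, 427, 931, 1166, 538]
Period 2.
Births: 931 × 0.51 = 475
Group 2: 627 × 0.97 = 608
Group 3: 427 × 0.951 = 406
Group 4: 931 × 0.948 = 883
Group 5: 1166 × 0.937 + 538 × 0.406 = 1093 + 218 = 1311
Net migration: Group 3 − 77 → 329
End of period: [475, 608, 329, 883, 1311]
Scenario A total after 2 periods: 3606
Scenario B projection —
Period 1.
Births: 1230 × 0.56 = 689
Group 2: 440 × 0.97 = 427
Group 3: 1060 × 0.951 = 1008
Group 4: 1230 × 0.948 = 1166
Group 5: 440 × 0.937 + 310 × 0.406 = 412 + 126 = 538
Net migration: Group 3 − 77 → 931
End of period: [689, 427, 931, 1166, 538]
Period 2.
Births: 931 × 0.56 = 521
Group 2: 689 × 0.97 = 668
Group 3: 427 × 0.951 = 406
Group 4: 931 × 0.948 = 883
Group 5: 1166 × 0.937 + 538 × 0.406 = 1093 + 218 = 1311
Net migration: Group 3 − 77 → 329
End of period: [521, 668, 329, 883, 1311]
Scenario B total after 2 periods: 3712
Difference B − A = 3712 − 3606 = 106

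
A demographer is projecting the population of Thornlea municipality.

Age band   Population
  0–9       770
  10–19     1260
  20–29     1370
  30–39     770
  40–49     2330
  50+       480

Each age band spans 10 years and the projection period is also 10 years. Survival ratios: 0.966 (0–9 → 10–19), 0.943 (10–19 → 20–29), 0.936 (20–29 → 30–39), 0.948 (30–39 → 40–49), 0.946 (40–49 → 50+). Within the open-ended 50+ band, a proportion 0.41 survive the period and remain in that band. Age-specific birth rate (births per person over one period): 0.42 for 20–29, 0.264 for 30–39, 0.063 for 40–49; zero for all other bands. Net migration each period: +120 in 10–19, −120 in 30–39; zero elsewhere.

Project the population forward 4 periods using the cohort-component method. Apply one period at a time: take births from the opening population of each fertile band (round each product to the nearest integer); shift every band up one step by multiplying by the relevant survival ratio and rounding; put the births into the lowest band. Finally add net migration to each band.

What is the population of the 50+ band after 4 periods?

1598

Period 1:
Births: 1370 * 0.42 = 575 ; 770 * 0.264 = 203 ; 2330 * 0.063 = 147 — total 925
10–19: 770 * 0.966 = 744
20–29: 1260 * 0.943 = 1188
30–39: 1370 * 0.936 = 1282
40–49: 770 * 0.948 = 730
50+: 2330 * 0.946 + 480 * 0.41 = 2204 + 197 = 2401
Net migration: 10–19 + 120 → 864; 30–39 − 120 → 1162
→ [925, 864, 1188, 1162, 730, 2401]
Period 2:
Births: 1188 * 0.42 = 499 ; 1162 * 0.264 = 307 ; 730 * 0.063 = 46 — total 852
10–19: 925 * 0.966 = 894
20–29: 864 * 0.943 = 815
30–39: 1188 * 0.936 = 1112
40–49: 1162 * 0.948 = 1102
50+: 730 * 0.946 + 2401 * 0.41 = 691 + 984 = 1675
Net migration: 10–19 + 120 → 1014; 30–39 − 120 → 992
→ [852, 1014, 815, 992, 1102, 1675]
Period 3:
Births: 815 * 0.42 = 342 ; 992 * 0.264 = 262 ; 1102 * 0.063 = 69 — total 673
10–19: 852 * 0.966 = 823
20–29: 1014 * 0.943 = 956
30–39: 815 * 0.936 = 763
40–49: 992 * 0.948 = 940
50+: 1102 * 0.946 + 1675 * 0.41 = 1042 + 687 = 1729
Net migration: 10–19 + 120 → 943; 30–39 − 120 → 643
→ [673, 943, 956, 643, 940, 1729]
Period 4:
Births: 956 * 0.42 = 402 ; 643 * 0.264 = 170 ; 940 * 0.063 = 59 — total 631
10–19: 673 * 0.966 = 650
20–29: 943 * 0.943 = 889
30–39: 956 * 0.936 = 895
40–49: 643 * 0.948 = 610
50+: 940 * 0.946 + 1729 * 0.41 = 889 + 709 = 1598
Net migration: 10–19 + 120 → 770; 30–39 − 120 → 775
→ [631, 770, 889, 775, 610, 1598]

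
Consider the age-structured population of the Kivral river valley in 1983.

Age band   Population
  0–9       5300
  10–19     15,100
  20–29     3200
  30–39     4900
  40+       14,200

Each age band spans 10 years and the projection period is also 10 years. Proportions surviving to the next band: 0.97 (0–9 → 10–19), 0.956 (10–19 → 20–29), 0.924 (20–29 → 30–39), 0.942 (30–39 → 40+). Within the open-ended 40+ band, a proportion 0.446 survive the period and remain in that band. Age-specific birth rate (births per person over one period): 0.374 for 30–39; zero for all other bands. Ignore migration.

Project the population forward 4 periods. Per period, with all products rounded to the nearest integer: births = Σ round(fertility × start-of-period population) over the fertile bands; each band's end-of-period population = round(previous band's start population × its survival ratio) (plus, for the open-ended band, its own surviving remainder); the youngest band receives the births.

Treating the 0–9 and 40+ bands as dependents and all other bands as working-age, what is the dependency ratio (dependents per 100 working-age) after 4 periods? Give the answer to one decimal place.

176.2

(Bands numbered youngest = 1 to oldest = 5.)
[period 1]
Births: 4900 * 0.374 = 1833
Band 2: 5300 * 0.97 = 5141
Band 3: 15100 * 0.956 = 14436
Band 4: 3200 * 0.924 = 2957
Band 5: 4900 * 0.942 + 14200 * 0.446 = 4616 + 6333 = 10949
End of period: [1833, 5141, 14436, 2957, 10949]
[period 2]
Births: 2957 * 0.374 = 1106
Band 2: 1833 * 0.97 = 1778
Band 3: 5141 * 0.956 = 4915
Band 4: 14436 * 0.924 = 13339
Band 5: 2957 * 0.942 + 10949 * 0.446 = 2785 + 4883 = 7668
End of period: [1106, 1778, 4915, 13339, 7668]
[period 3]
Births: 13339 * 0.374 = 4989
Band 2: 1106 * 0.97 = 1073
Band 3: 1778 * 0.956 = 1700
Band 4: 4915 * 0.924 = 4541
Band 5: 13339 * 0.942 + 7668 * 0.446 = 12565 + 3420 = 15985
End of period: [4989, 1073, 1700, 4541, 15985]
[period 4]
Births: 4541 * 0.374 = 1698
Band 2: 4989 * 0.97 = 4839
Band 3: 1073 * 0.956 = 1026
Band 4: 1700 * 0.924 = 1571
Band 5: 4541 * 0.942 + 15985 * 0.446 = 4278 + 7129 = 11407
End of period: [1698, 4839, 1026, 1571, 11407]
Dependents (band 0–9 + band 40+) = 1698 + 11407 = 13105; working-age = 7436; ratio = 13105/7436 × 100 = 176.2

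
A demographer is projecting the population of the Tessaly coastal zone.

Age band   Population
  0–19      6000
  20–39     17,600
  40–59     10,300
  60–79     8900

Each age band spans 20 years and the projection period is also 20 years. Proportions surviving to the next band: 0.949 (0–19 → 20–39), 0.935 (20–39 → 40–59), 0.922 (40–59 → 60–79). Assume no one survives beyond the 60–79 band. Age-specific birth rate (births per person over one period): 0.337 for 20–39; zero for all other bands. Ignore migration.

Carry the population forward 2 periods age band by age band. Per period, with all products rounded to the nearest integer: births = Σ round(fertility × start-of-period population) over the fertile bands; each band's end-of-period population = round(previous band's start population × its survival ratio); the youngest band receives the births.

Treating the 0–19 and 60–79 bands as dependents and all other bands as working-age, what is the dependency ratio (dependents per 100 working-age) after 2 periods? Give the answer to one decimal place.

156.0

[period 1]
Births: 17600 * 0.337 = 5931
20–39: 6000 * 0.949 = 5694
40–59: 17600 * 0.935 = 16456
60–79: 10300 * 0.922 = 9497
Giving 5931 / 5694 / 16456 / 9497.
[period 2]
Births: 5694 * 0.337 = 1919
20–39: 5931 * 0.949 = 5629
40–59: 5694 * 0.935 = 5324
60–79: 16456 * 0.922 = 15172
Giving 1919 / 5629 / 5324 / 15172.
Dependents (band 0–19 + band 60–79) = 1919 + 15172 = 17091; working-age = 10953; ratio = 17091/10953 × 100 = 156.0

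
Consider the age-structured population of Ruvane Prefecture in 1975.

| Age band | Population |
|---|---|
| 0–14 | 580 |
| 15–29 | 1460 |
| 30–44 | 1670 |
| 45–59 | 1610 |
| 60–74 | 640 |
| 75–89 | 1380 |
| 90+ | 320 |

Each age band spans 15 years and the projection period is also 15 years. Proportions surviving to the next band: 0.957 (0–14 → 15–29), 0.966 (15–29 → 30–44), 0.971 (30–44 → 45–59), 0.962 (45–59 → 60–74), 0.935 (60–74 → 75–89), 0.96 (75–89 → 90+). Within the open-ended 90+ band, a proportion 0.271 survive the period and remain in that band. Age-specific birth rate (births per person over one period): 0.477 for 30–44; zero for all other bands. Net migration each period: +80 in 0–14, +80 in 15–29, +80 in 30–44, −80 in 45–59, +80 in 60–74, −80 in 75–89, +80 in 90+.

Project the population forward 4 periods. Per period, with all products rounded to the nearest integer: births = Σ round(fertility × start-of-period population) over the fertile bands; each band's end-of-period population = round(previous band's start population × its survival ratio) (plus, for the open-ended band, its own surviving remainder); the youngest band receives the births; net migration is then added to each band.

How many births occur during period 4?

— Period 1 —
Births: 1670 * 0.477 = 797
15–29: 580 * 0.957 = 555
30–44: 1460 * 0.966 = 1410
45–59: 1670 * 0.971 = 1622
60–74: 1610 * 0.962 = 1549
75–89: 640 * 0.935 = 598
90+: 1380 * 0.96 + 320 * 0.271 = 1325 + 87 = 1412
Net migration: 0–14 + 80 → 877; 15–29 + 80 → 635; 30–44 + 80 → 1490; 45–59 − 80 → 1542; 60–74 + 80 → 1629; 75–89 − 80 → 518; 90+ + 80 → 1492
→ [877, 635, 1490, 1542, 1629, 518, 1492]
— Period 2 —
Births: 1490 * 0.477 = 711
15–29: 877 * 0.957 = 839
30–44: 635 * 0.966 = 613
45–59: 1490 * 0.971 = 1447
60–74: 1542 * 0.962 = 1483
75–89: 1629 * 0.935 = 1523
90+: 518 * 0.96 + 1492 * 0.271 = 497 + 404 = 901
Net migration: 0–14 + 80 → 791; 15–29 + 80 → 919; 30–44 + 80 → 693; 45–59 − 80 → 1367; 60–74 + 80 → 1563; 75–89 − 80 → 1443; 90+ + 80 → 981
→ [791, 919, 693, 1367, 1563, 1443, 981]
— Period 3 —
Births: 693 * 0.477 = 331
15–29: 791 * 0.957 = 757
30–44: 919 * 0.966 = 888
45–59: 693 * 0.971 = 673
60–74: 1367 * 0.962 = 1315
75–89: 1563 * 0.935 = 1461
90+: 1443 * 0.96 + 981 * 0.271 = 1385 + 266 = 1651
Net migration: 0–14 + 80 → 411; 15–29 + 80 → 837; 30–44 + 80 → 968; 45–59 − 80 → 593; 60–74 + 80 → 1395; 75–89 − 80 → 1381; 90+ + 80 → 1731
→ [411, 837, 968, 593, 1395, 1381, 1731]
— Period 4 —
Births: 968 * 0.477 = 462
15–29: 411 * 0.957 = 393
30–44: 837 * 0.966 = 809
45–59: 968 * 0.971 = 940
60–74: 593 * 0.962 = 570
75–89: 1395 * 0.935 = 1304
90+: 1381 * 0.96 + 1731 * 0.271 = 1326 + 469 = 1795
Net migration: 0–14 + 80 → 542; 15–29 + 80 → 473; 30–44 + 80 → 889; 45–59 − 80 → 860; 60–74 + 80 → 650; 75–89 − 80 → 1224; 90+ + 80 → 1875
→ [542, 473, 889, 860, 650, 1224, 1875]

462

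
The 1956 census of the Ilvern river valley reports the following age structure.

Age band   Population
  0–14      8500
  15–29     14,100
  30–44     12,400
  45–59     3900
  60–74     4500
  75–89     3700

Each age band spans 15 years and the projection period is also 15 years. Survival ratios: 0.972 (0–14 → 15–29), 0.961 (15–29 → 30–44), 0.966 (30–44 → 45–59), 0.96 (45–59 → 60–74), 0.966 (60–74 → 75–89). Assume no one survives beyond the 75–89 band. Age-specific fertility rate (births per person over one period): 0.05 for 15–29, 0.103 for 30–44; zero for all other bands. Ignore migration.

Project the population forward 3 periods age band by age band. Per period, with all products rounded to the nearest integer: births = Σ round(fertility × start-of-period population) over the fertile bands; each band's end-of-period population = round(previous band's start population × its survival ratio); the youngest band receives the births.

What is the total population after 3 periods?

35867

[period 1]
Births: 14100 * 0.05 = 705  |  12400 * 0.103 = 1277 ⇒ total 1982
15–29: 8500 * 0.972 = 8262
30–44: 14100 * 0.961 = 13550
45–59: 12400 * 0.966 = 11978
60–74: 3900 * 0.96 = 3744
75–89: 4500 * 0.966 = 4347
→ [1982, 8262, 13550, 11978, 3744, 4347]
[period 2]
Births: 8262 * 0.05 = 413  |  13550 * 0.103 = 1396 ⇒ total 1809
15–29: 1982 * 0.972 = 1927
30–44: 8262 * 0.961 = 7940
45–59: 13550 * 0.966 = 13089
60–74: 11978 * 0.96 = 11499
75–89: 3744 * 0.966 = 3617
→ [1809, 1927, 7940, 13089, 11499, 3617]
[period 3]
Births: 1927 * 0.05 = 96  |  7940 * 0.103 = 818 ⇒ total 914
15–29: 1809 * 0.972 = 1758
30–44: 1927 * 0.961 = 1852
45–59: 7940 * 0.966 = 7670
60–74: 13089 * 0.96 = 12565
75–89: 11499 * 0.966 = 11108
→ [914, 1758, 1852, 7670, 12565, 11108]
Total after period 3: 914 + 1758 + 1852 + 7670 + 12565 + 11108 = 35867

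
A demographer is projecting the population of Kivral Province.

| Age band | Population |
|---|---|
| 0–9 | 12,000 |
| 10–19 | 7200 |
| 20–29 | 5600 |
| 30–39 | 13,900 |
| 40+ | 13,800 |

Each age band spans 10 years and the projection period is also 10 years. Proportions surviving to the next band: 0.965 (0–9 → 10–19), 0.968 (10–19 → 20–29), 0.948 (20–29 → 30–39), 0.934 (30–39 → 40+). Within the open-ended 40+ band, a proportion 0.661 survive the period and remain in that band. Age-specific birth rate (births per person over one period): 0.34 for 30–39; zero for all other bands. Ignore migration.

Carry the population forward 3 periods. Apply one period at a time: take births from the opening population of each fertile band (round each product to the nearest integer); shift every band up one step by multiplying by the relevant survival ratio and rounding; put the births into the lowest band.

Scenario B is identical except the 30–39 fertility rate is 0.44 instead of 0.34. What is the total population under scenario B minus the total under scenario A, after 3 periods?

2471

Call the bands 1 to 5, youngest first.
— Period 1 —
Births: 13900 * 0.34 = 4726
Band 2: 12000 * 0.965 = 11580
Band 3: 7200 * 0.968 = 6970
Band 4: 5600 * 0.948 = 5309
Band 5: 13900 * 0.934 + 13800 * 0.661 = 12983 + 9122 = 22105
End of period: [4726, 11580, 6970, 5309, 22105]
— Period 2 —
Births: 5309 * 0.34 = 1805
Band 2: 4726 * 0.965 = 4561
Band 3: 11580 * 0.968 = 11209
Band 4: 6970 * 0.948 = 6608
Band 5: 5309 * 0.934 + 22105 * 0.661 = 4959 + 14611 = 19570
End of period: [1805, 4561, 11209, 6608, 19570]
— Period 3 —
Births: 6608 * 0.34 = 2247
Band 2: 1805 * 0.965 = 1742
Band 3: 4561 * 0.968 = 4415
Band 4: 11209 * 0.948 = 10626
Band 5: 6608 * 0.934 + 19570 * 0.661 = 6172 + 12936 = 19108
End of period: [2247, 1742, 4415, 10626, 19108]
Scenario A total after 3 periods: 38138
Scenario B projection —
— Period 1 —
Births: 13900 * 0.44 = 6116
Band 2: 12000 * 0.965 = 11580
Band 3: 7200 * 0.968 = 6970
Band 4: 5600 * 0.948 = 5309
Band 5: 13900 * 0.934 + 13800 * 0.661 = 12983 + 9122 = 22105
End of period: [6116, 11580, 6970, 5309, 22105]
— Period 2 —
Births: 5309 * 0.44 = 2336
Band 2: 6116 * 0.965 = 5902
Band 3: 11580 * 0.968 = 11209
Band 4: 6970 * 0.948 = 6608
Band 5: 5309 * 0.934 + 22105 * 0.661 = 4959 + 14611 = 19570
End of period: [2336, 5902, 11209, 6608, 19570]
— Period 3 —
Births: 6608 * 0.44 = 2908
Band 2: 2336 * 0.965 = 2254
Band 3: 5902 * 0.968 = 5713
Band 4: 11209 * 0.948 = 10626
Band 5: 6608 * 0.934 + 19570 * 0.661 = 6172 + 12936 = 19108
End of period: [2908, 2254, 5713, 10626, 19108]
Scenario B total after 3 periods: 40609
Difference B − A = 40609 − 38138 = 2471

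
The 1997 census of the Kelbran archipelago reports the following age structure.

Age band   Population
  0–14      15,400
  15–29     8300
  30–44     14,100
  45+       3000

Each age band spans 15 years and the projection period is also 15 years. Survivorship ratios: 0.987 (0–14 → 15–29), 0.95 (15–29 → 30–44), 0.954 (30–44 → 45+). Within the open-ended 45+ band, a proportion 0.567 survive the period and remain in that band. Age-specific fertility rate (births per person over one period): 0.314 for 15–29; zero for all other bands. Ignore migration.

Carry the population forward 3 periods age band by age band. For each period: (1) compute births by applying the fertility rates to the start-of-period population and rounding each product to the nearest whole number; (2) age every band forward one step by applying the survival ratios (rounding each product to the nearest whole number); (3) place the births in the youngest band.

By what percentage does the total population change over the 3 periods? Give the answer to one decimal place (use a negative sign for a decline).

-24.3

Call the groups 1 to 4, youngest first.
Period 1.
Births: 8300 × 0.314 = 2606
Group 2: 15400 × 0.987 = 15200
Group 3: 8300 × 0.95 = 7885
Group 4: 14100 × 0.954 + 3000 × 0.567 = 13451 + 1701 = 15152
Giving 2606 / 15200 / 7885 / 15152.
Period 2.
Births: 15200 × 0.314 = 4773
Group 2: 2606 × 0.987 = 2572
Group 3: 15200 × 0.95 = 14440
Group 4: 7885 × 0.954 + 15152 × 0.567 = 7522 + 8591 = 16113
Giving 4773 / 2572 / 14440 / 16113.
Period 3.
Births: 2572 × 0.314 = 808
Group 2: 4773 × 0.987 = 4711
Group 3: 2572 × 0.95 = 2443
Group 4: 14440 × 0.954 + 16113 × 0.567 = 13776 + 9136 = 22912
Giving 808 / 4711 / 2443 / 22912.
Total: 40800 → 30874; change = -9926; percentage change = -24.3%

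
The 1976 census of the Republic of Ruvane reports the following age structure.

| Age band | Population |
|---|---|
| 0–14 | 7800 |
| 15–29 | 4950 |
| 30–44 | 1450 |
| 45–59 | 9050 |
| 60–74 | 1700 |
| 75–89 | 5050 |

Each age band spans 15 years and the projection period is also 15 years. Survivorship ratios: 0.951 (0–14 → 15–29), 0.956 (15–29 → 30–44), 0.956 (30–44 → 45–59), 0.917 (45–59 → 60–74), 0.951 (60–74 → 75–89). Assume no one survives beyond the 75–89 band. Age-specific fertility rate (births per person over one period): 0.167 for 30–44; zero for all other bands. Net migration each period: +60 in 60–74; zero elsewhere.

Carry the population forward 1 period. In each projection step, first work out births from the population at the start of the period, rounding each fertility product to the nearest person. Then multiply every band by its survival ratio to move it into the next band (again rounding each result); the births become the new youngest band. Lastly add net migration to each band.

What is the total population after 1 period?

23754

Period 1:
Births: 1450 * 0.167 = 242
15–29: 7800 * 0.951 = 7418
30–44: 4950 * 0.956 = 4732
45–59: 1450 * 0.956 = 1386
60–74: 9050 * 0.917 = 8299
75–89: 1700 * 0.951 = 1617
Net migration: 60–74 + 60 → 8359
Giving 242 / 7418 / 4732 / 1386 / 8359 / 1617.
Total after period 1: 242 + 7418 + 4732 + 1386 + 8359 + 1617 = 23754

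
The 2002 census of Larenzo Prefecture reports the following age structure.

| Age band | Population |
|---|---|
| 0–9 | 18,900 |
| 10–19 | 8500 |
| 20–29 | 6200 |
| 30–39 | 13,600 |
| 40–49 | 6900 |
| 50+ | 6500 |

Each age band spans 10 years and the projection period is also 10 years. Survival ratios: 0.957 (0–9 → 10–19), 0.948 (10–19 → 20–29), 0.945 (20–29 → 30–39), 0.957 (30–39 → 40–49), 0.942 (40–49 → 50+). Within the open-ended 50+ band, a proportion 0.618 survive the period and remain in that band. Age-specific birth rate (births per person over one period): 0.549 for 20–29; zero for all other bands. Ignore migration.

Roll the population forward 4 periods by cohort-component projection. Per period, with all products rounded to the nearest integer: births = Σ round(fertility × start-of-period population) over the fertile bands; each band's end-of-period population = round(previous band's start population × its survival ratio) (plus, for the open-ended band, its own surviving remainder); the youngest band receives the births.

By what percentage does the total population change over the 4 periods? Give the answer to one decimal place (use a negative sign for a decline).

Call the groups 1 to 6, youngest first.
[period 1]
Births: 6200 * 0.549 = 3404
Group 2: 18900 * 0.957 = 18087
Group 3: 8500 * 0.948 = 8058
Group 4: 6200 * 0.945 = 5859
Group 5: 13600 * 0.957 = 13015
Group 6: 6900 * 0.942 + 6500 * 0.618 = 6500 + 4017 = 10517
End of period: [3404, 18087, 8058, 5859, 13015, 10517]
[period 2]
Births: 8058 * 0.549 = 4424
Group 2: 3404 * 0.957 = 3258
Group 3: 18087 * 0.948 = 17146
Group 4: 8058 * 0.945 = 7615
Group 5: 5859 * 0.957 = 5607
Group 6: 13015 * 0.942 + 10517 * 0.618 = 12260 + 6500 = 18760
End of period: [4424, 3258, 17146, 7615, 5607, 18760]
[period 3]
Births: 17146 * 0.549 = 9413
Group 2: 4424 * 0.957 = 4234
Group 3: 3258 * 0.948 = 3089
Group 4: 17146 * 0.945 = 16203
Group 5: 7615 * 0.957 = 7288
Group 6: 5607 * 0.942 + 18760 * 0.618 = 5282 + 11594 = 16876
End of period: [9413, 4234, 3089, 16203, 7288, 16876]
[period 4]
Births: 3089 * 0.549 = 1696
Group 2: 9413 * 0.957 = 9008
Group 3: 4234 * 0.948 = 4014
Group 4: 3089 * 0.945 = 2919
Group 5: 16203 * 0.957 = 15506
Group 6: 7288 * 0.942 + 16876 * 0.618 = 6865 + 10429 = 17294
End of period: [1696, 9008, 4014, 2919, 15506, 17294]
Total: 60600 → 50437; change = -10163; percentage change = -16.8%

-16.8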